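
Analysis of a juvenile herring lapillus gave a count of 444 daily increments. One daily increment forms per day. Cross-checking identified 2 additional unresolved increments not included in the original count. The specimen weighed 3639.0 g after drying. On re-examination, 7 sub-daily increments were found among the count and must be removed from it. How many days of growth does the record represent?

After corrections the count is 444 − 7 + 2 = 439 daily increments.
With a one-to-one daily increment periodicity this is 439 days.

439 days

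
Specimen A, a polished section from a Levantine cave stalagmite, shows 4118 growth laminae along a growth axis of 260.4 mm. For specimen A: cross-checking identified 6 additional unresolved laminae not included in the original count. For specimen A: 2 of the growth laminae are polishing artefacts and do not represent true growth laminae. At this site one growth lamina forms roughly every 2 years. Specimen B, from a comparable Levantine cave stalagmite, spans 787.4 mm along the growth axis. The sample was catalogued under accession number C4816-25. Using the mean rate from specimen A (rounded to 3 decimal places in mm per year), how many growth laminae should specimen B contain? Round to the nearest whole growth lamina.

12303 growth laminae

Specimen A: true growth lamina count = 4118 − 2 + 6 = 4122.
Specimen A: multiplying by 2 years per growth lamina: 4122 × 2 = 8244 years.
A: 260.4 mm over 8244 years gives 260.4 / 8244 ≈ 0.032 mm/yr.
Specimen B: 787.4 mm / 0.032 mm per year = 24606.25 years; at 2 years per growth lamina that is 24606.25 / 2 ≈ 12303 growth laminae.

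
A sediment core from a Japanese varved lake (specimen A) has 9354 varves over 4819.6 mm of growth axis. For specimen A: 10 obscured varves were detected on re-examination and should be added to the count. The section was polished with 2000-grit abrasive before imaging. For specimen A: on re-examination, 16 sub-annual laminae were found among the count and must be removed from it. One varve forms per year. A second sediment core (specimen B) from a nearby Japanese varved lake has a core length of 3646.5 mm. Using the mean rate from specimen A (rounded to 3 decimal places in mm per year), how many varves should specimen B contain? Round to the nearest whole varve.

7067 varves

Specimen A: adjusted count: 9354 − 16 + 10 = 9348 varves.
A: Mean rate = 4819.6 mm / 9348 years ≈ 0.516 mm/yr.
For B, 3646.5 / 0.516 = 7066.86 years ≈ 7067 varves.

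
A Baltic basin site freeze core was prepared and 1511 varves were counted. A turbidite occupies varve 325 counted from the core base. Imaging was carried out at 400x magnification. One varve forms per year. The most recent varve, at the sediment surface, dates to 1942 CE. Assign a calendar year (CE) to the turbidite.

756 CE

1511 − 325 = 1186 varves lie beyond the turbidite toward the sediment surface.
The varve at the sediment surface is 1942 CE, so the turbidite dates to 1942 − 1186 = 756 CE.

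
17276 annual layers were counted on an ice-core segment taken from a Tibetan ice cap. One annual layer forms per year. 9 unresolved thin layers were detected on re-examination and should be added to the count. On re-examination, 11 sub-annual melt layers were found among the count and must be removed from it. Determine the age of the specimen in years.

Adjusted count: 17276 − 11 + 9 = 17274 annual layers.
One annual layer per year makes the duration 17274 years.

17274 yr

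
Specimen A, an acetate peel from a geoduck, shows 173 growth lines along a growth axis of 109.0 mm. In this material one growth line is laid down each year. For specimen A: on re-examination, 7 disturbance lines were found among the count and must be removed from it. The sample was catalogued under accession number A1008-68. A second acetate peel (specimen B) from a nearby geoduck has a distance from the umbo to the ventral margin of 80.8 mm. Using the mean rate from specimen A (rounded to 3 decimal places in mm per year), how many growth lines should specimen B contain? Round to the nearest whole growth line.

Specimen A: correcting the raw count gives 173 − 7 = 166 true growth lines.
A: Extension rate ≈ 109.0 / 166 = 0.657 mm/year.
For B, 80.8 / 0.657 = 122.98 years ≈ 123 growth lines.

123 growth lines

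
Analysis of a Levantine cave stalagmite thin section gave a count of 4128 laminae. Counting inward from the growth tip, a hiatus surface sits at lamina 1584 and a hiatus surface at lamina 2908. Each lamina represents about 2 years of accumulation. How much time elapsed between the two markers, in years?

2648 yr

The two markers are separated by 2908 − 1584 = 1324 laminae.
At 2 years per lamina, 1324 × 2 = 2648 years.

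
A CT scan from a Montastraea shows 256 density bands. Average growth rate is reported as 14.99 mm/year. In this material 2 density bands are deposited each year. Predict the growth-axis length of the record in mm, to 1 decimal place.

1918.7 mm

Dividing by 2 density bands per year: 256 / 2 = 128 years.
128 years at 14.99 mm/year gives 14.99 × 128 = 1918.7 mm.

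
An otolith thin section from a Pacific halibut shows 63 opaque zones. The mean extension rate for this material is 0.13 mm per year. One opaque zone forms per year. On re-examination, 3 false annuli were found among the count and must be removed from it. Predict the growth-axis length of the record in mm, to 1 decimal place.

After corrections the count is 63 − 3 = 60 opaque zones.
60 years at 0.13 mm/year gives 0.13 × 60 = 7.8 mm.

7.8 mm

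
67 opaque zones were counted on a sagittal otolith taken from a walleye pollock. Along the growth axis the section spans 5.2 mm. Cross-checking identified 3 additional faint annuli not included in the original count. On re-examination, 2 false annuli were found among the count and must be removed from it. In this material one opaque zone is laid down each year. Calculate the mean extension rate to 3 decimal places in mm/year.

Adjusted count: 67 − 2 + 3 = 68 opaque zones.
5.2 mm over 68 years gives 5.2 / 68 ≈ 0.076 mm/year.

0.076 mm/year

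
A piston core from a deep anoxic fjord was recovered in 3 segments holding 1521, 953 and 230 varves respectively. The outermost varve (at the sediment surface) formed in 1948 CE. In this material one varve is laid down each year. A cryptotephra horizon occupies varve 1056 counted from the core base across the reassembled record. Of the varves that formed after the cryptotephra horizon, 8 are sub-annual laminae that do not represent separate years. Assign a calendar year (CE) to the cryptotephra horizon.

Total varves = 1521 + 953 + 230 = 2704.
2704 − 1056 = 1648 varves lie beyond the cryptotephra horizon toward the sediment surface.
1648 − 8 false = 1640 true varves after the cryptotephra horizon.
1948 − 1640 = 308 CE.

308 CE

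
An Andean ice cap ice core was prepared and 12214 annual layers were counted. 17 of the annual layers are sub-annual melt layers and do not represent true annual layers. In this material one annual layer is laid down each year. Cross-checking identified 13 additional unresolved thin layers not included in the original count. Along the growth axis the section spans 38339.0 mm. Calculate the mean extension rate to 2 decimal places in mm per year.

3.14 mm per year

Correcting the raw count gives 12214 − 17 + 13 = 12210 true annual layers.
Extension rate ≈ 38339.0 / 12210 = 3.14 mm per year.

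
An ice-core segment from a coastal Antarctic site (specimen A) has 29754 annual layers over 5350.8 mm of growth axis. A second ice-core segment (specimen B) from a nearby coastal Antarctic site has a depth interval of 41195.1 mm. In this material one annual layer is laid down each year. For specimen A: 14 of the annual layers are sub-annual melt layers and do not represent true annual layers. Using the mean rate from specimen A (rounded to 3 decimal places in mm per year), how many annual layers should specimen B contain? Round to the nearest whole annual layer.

Specimen A: correcting the raw count gives 29754 − 14 = 29740 true annual layers.
A: Extension rate ≈ 5350.8 / 29740 = 0.180 mm/yr.
For B, 41195.1 / 0.180 = 228861.67 years ≈ 228862 annual layers.

228862 annual layers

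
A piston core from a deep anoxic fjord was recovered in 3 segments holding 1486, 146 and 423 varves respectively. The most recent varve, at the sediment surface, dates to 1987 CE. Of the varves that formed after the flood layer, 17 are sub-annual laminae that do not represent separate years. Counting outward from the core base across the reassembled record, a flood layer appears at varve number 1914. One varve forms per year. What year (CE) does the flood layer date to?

1863 CE

Total varves = 1486 + 146 + 423 = 2055.
The flood layer sits at varve 1914 from the core base, so 2055 − 1914 = 141 varves formed after it.
Removing the 17 false varves leaves 141 − 17 = 124 true varves beyond the flood layer.
1987 − 124 = 1863 CE.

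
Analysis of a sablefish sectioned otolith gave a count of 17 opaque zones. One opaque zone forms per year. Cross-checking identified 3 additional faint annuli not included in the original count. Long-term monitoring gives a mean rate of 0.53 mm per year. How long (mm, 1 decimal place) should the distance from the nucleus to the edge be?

Adjusted count: 17 + 3 = 20 opaque zones.
20 years at 0.53 mm/year gives 0.53 × 20 = 10.6 mm.

10.6 mm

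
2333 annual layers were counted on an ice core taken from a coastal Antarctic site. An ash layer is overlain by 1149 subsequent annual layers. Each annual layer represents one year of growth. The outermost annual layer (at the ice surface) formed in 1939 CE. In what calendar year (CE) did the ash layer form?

790 CE

1149 annual layers formed after the ash layer.
The annual layer at the ice surface is 1939 CE, so the ash layer dates to 1939 − 1149 = 790 CE.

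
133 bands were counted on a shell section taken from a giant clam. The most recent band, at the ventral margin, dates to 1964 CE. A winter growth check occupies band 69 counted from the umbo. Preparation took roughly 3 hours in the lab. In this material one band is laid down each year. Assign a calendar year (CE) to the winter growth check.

1900 CE

The winter growth check sits at band 69 from the umbo, so 133 − 69 = 64 bands formed after it.
1964 − 64 = 1900 CE.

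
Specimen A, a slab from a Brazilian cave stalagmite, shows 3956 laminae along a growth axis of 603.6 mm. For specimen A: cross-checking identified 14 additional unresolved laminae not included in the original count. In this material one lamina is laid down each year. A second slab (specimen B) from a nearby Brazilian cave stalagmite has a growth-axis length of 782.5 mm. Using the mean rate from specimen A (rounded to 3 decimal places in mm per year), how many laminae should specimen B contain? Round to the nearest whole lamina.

5148 laminae

Specimen A: adjusted count: 3956 + 14 = 3970 laminae.
A: 603.6 mm over 3970 years gives 603.6 / 3970 ≈ 0.152 mm/year.
B spans 782.5 / 0.152 = 5148.03 years ≈ 5148 laminae.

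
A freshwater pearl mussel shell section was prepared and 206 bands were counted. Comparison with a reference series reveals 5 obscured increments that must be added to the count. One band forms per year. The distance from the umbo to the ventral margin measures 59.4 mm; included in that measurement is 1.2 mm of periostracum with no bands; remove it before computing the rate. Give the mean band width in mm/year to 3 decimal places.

0.276 mm/year

True band count = 206 + 5 = 211.
Removing the 1.2 mm offcut leaves 59.4 − 1.2 = 58.2 mm.
Mean rate = 58.2 mm / 211 years ≈ 0.276 mm/year.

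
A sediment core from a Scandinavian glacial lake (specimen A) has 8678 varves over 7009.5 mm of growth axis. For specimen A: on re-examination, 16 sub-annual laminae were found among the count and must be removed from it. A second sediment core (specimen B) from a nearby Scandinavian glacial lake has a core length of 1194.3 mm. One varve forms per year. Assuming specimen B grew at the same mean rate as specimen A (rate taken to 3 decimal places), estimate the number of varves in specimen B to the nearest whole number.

Specimen A: adjusted count: 8678 − 16 = 8662 varves.
A: Extension rate ≈ 7009.5 / 8662 = 0.809 mm/year.
B spans 1194.3 / 0.809 = 1476.27 years ≈ 1476 varves.

1476 varves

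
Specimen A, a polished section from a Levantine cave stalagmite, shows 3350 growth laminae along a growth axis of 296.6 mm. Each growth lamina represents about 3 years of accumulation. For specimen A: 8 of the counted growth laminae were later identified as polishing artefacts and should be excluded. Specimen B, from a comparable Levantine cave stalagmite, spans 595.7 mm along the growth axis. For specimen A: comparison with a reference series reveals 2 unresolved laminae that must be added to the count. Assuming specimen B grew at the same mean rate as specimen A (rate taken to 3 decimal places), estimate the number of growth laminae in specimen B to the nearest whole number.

Specimen A: true growth lamina count = 3350 − 8 + 2 = 3344.
Specimen A: multiplying by 3 years per growth lamina: 3344 × 3 = 10032 years.
A: 296.6 mm over 10032 years gives 296.6 / 10032 ≈ 0.030 mm per year.
B spans 595.7 / 0.030 = 19856.67 years; at 3 years per growth lamina that is 19856.67 / 3 ≈ 6619 growth laminae.

6619 growth laminae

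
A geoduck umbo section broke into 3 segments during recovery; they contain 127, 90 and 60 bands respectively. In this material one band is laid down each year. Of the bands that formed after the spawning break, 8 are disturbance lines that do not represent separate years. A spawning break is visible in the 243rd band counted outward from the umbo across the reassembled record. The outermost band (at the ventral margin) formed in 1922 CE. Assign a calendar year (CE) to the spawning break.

Total bands = 127 + 90 + 60 = 277.
The spawning break sits at band 243 from the umbo, so 277 − 243 = 34 bands formed after it.
34 − 8 false = 26 true bands after the spawning break.
Counting back 26 years from 1922 CE places the spawning break in 1922 − 26 = 1896 CE.

1896 CE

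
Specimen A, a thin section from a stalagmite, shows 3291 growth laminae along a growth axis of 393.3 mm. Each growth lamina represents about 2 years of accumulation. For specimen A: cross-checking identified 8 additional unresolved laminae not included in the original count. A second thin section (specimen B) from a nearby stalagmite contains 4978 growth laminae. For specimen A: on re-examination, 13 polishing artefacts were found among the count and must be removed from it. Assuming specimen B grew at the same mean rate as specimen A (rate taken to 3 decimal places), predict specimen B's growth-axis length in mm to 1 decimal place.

597.4 mm

Specimen A: correcting the raw count gives 3291 − 13 + 8 = 3286 true growth laminae.
Specimen A: at 2 years per growth lamina, 3286 × 2 = 6572 years.
A: Extension rate ≈ 393.3 / 6572 = 0.060 mm/year.
Specimen B: at 2 years per growth lamina, 4978 × 2 = 9956 years. B's length ≈ 0.060 × 9956 = 597.4 mm.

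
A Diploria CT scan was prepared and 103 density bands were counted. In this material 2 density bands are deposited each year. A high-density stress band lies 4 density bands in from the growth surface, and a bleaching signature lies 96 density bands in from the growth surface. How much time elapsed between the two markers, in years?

46 yr

The two markers are separated by 96 − 4 = 92 density bands.
With 2 density bands per year, 92 / 2 = 46 years.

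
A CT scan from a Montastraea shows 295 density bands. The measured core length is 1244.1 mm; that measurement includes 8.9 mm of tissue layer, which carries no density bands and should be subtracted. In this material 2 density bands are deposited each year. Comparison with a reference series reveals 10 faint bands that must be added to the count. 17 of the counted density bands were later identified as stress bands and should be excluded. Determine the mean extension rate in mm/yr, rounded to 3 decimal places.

8.578 mm/yr

True density band count = 295 − 17 + 10 = 288.
Dividing by 2 density bands per year: 288 / 2 = 144 years.
The growth record spans 1244.1 − 8.9 = 1235.2 mm.
1235.2 mm over 144 years gives 1235.2 / 144 ≈ 8.578 mm/yr.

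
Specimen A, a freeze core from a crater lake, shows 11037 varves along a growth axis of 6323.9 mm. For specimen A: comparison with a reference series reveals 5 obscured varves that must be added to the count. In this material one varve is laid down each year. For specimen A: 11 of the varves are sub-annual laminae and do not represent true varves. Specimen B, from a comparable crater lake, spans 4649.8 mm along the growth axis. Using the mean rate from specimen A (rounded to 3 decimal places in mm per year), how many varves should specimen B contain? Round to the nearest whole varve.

Specimen A: true varve count = 11037 − 11 + 5 = 11031.
A: Mean rate = 6323.9 mm / 11031 years ≈ 0.573 mm/year.
For B, 4649.8 / 0.573 = 8114.83 years ≈ 8115 varves.

8115 varves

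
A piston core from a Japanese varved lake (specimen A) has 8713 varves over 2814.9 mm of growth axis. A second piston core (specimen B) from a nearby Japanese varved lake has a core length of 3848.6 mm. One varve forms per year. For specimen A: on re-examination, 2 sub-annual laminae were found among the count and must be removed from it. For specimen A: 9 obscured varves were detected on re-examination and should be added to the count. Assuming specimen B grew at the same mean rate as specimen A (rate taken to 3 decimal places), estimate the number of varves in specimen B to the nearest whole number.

Specimen A: adjusted count: 8713 − 2 + 9 = 8720 varves.
A: 2814.9 mm over 8720 years gives 2814.9 / 8720 ≈ 0.323 mm/year.
For B, 3848.6 / 0.323 = 11915.17 years ≈ 11915 varves.

11915 varves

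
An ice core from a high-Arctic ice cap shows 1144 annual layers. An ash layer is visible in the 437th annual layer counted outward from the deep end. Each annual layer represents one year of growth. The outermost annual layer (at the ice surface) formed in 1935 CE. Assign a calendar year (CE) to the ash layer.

1228 CE

1144 − 437 = 707 annual layers lie beyond the ash layer toward the ice surface.
Counting back 707 years from 1935 CE places the ash layer in 1935 − 707 = 1228 CE.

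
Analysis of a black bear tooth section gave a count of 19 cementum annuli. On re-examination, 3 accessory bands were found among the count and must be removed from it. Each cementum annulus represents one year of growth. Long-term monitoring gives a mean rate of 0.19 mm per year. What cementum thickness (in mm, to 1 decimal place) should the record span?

After corrections the count is 19 − 3 = 16 cementum annuli.
Length ≈ 0.19 × 16 = 3.0 mm.

3.0 mm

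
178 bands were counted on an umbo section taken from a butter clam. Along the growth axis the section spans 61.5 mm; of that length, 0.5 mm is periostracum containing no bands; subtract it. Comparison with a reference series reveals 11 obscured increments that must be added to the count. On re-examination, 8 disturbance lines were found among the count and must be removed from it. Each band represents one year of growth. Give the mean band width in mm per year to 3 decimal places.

True band count = 178 − 8 + 11 = 181.
Removing the 0.5 mm offcut leaves 61.5 − 0.5 = 61.0 mm.
Mean rate = 61.0 mm / 181 years ≈ 0.337 mm per year.

0.337 mm per year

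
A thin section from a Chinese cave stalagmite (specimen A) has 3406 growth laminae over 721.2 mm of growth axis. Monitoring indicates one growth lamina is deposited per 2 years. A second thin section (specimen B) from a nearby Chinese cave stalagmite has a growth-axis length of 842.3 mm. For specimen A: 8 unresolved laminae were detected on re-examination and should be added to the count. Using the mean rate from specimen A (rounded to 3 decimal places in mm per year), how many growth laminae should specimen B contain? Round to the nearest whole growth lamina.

Specimen A: after corrections the count is 3406 + 8 = 3414 growth laminae.
Specimen A: 3414 growth laminae at 2 years each span 3414 × 2 = 6828 years.
A: Extension rate ≈ 721.2 / 6828 = 0.106 mm per year.
Specimen B: 842.3 mm / 0.106 mm per year = 7946.23 years; at 2 years per growth lamina that is 7946.23 / 2 ≈ 3973 growth laminae.

3973 growth laminae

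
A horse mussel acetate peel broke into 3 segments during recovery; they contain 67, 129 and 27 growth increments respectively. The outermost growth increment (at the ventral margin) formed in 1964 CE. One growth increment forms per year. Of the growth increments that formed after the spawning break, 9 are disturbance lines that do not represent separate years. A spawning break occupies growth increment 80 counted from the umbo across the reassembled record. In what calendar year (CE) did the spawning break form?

Total growth increments = 67 + 129 + 27 = 223.
223 − 80 = 143 growth increments lie beyond the spawning break toward the ventral margin.
Excluding 9 false growth increments: 143 − 9 = 134.
Counting back 134 years from 1964 CE places the spawning break in 1964 − 134 = 1830 CE.

1830 CE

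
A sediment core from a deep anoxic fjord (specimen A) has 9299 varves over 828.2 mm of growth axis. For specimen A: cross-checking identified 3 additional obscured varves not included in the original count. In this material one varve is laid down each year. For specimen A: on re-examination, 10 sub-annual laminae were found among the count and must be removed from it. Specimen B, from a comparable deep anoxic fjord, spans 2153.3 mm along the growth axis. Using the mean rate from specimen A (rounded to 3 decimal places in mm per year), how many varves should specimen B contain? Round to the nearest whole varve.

24194 varves

Specimen A: true varve count = 9299 − 10 + 3 = 9292.
A: Mean rate = 828.2 mm / 9292 years ≈ 0.089 mm/yr.
B spans 2153.3 / 0.089 = 24194.38 years ≈ 24194 varves.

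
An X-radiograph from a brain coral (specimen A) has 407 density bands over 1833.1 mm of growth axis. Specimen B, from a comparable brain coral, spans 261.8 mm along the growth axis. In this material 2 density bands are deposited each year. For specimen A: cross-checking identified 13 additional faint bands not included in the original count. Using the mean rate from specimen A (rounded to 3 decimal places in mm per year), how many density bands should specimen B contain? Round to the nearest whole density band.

60 density bands

Specimen A: correcting the raw count gives 407 + 13 = 420 true density bands.
Specimen A: dividing by 2 density bands per year: 420 / 2 = 210 years.
A: Mean rate = 1833.1 mm / 210 years ≈ 8.729 mm/yr.
B spans 261.8 / 8.729 = 29.99 years; at 2 density bands per year that is 29.99 × 2 ≈ 60 density bands.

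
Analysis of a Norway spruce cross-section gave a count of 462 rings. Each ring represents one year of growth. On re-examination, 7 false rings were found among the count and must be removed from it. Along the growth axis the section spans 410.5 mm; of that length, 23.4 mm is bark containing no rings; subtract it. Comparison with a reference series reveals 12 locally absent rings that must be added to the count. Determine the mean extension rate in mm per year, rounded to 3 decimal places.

0.829 mm per year

True ring count = 462 − 7 + 12 = 467.
Net length = 410.5 − 23.4 = 387.1 mm.
387.1 mm over 467 years gives 387.1 / 467 ≈ 0.829 mm per year.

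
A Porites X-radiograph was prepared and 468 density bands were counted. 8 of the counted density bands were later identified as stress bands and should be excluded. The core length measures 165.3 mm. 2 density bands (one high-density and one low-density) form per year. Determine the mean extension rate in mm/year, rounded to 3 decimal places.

0.719 mm/year

Correcting the raw count gives 468 − 8 = 460 true density bands.
460 density bands at 2 per year is 460 / 2 = 230 years.
165.3 mm over 230 years gives 165.3 / 230 ≈ 0.719 mm/year.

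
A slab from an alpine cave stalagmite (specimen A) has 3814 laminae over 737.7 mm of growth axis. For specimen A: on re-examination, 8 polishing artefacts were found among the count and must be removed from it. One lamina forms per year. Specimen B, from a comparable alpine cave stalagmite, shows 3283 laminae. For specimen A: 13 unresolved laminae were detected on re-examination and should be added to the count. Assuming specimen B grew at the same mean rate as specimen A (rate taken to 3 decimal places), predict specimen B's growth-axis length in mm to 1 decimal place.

633.6 mm

Specimen A: after corrections the count is 3814 − 8 + 13 = 3819 laminae.
A: Extension rate ≈ 737.7 / 3819 = 0.193 mm/yr.
Length of B = 0.193 × 3283 = 633.6 mm.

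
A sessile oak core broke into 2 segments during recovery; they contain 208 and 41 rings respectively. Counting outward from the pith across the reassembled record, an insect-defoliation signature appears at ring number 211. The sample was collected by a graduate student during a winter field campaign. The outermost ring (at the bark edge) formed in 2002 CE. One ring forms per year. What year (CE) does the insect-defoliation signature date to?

Total rings = 208 + 41 = 249.
The insect-defoliation signature sits at ring 211 from the pith, so 249 − 211 = 38 rings formed after it.
The ring at the bark edge is 2002 CE, so the insect-defoliation signature dates to 2002 − 38 = 1964 CE.

1964 CE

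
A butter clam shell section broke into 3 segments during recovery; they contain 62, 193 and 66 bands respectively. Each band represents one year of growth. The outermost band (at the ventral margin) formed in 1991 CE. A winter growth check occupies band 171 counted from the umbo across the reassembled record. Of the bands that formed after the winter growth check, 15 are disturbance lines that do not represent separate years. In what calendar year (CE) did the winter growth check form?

Total bands = 62 + 193 + 66 = 321.
The winter growth check sits at band 171 from the umbo, so 321 − 171 = 150 bands formed after it.
Excluding 15 false bands: 150 − 15 = 135.
Counting back 135 years from 1991 CE places the winter growth check in 1991 − 135 = 1856 CE.

1856 CE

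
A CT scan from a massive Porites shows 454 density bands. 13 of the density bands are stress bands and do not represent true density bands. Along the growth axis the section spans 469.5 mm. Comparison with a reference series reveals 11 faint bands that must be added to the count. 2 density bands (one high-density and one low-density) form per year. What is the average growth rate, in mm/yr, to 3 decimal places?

True density band count = 454 − 13 + 11 = 452.
With 2 density bands per year, 452 / 2 = 226 years.
469.5 mm over 226 years gives 469.5 / 226 ≈ 2.077 mm/yr.

2.077 mm/yr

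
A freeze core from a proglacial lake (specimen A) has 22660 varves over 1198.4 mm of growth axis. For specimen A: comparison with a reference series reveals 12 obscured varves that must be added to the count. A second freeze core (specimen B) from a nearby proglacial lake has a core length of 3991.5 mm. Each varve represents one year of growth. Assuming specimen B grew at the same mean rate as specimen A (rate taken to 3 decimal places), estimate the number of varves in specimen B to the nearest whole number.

75311 varves

Specimen A: adjusted count: 22660 + 12 = 22672 varves.
A: 1198.4 mm over 22672 years gives 1198.4 / 22672 ≈ 0.053 mm/year.
B spans 3991.5 / 0.053 = 75311.32 years ≈ 75311 varves.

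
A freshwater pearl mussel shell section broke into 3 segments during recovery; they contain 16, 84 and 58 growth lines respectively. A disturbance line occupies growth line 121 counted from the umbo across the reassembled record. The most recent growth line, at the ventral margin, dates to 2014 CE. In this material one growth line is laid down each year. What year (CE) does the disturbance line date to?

Total growth lines = 16 + 84 + 58 = 158.
The disturbance line sits at growth line 121 from the umbo, so 158 − 121 = 37 growth lines formed after it.
The growth line at the ventral margin is 2014 CE, so the disturbance line dates to 2014 − 37 = 1977 CE.

1977 CE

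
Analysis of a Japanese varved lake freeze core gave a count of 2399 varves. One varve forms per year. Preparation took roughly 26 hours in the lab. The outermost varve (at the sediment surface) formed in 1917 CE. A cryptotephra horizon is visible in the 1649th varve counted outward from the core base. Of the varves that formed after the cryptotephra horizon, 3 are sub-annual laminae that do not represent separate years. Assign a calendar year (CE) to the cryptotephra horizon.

1170 CE

2399 − 1649 = 750 varves lie beyond the cryptotephra horizon toward the sediment surface.
Removing the 3 false varves leaves 750 − 3 = 747 true varves beyond the cryptotephra horizon.
Counting back 747 years from 1917 CE places the cryptotephra horizon in 1917 − 747 = 1170 CE.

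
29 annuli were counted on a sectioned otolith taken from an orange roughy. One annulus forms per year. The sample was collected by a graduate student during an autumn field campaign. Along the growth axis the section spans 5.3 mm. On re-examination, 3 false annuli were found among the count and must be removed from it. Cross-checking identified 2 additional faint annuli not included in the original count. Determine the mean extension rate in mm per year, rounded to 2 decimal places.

0.19 mm per year

Adjusted count: 29 − 3 + 2 = 28 annuli.
5.3 mm over 28 years gives 5.3 / 28 ≈ 0.19 mm per year.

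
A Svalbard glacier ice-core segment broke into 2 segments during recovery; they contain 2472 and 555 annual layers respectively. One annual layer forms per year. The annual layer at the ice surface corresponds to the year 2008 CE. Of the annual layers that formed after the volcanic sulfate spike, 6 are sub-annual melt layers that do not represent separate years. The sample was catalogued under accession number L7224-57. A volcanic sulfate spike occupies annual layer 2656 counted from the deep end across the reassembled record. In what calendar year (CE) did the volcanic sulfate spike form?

1643 CE

Total annual layers = 2472 + 555 = 3027.
Between annual layer 2656 and the ice surface there are 3027 − 2656 = 371 annual layers.
Excluding 6 false annual layers: 371 − 6 = 365.
The annual layer at the ice surface is 2008 CE, so the volcanic sulfate spike dates to 2008 − 365 = 1643 CE.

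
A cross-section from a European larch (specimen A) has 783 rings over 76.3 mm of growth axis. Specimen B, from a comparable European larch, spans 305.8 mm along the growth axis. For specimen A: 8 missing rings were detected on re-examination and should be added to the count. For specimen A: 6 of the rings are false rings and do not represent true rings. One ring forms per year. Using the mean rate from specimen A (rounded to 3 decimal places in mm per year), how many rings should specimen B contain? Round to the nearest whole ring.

Specimen A: true ring count = 783 − 6 + 8 = 785.
A: Extension rate ≈ 76.3 / 785 = 0.097 mm/year.
B spans 305.8 / 0.097 = 3152.58 years ≈ 3153 rings.

3153 rings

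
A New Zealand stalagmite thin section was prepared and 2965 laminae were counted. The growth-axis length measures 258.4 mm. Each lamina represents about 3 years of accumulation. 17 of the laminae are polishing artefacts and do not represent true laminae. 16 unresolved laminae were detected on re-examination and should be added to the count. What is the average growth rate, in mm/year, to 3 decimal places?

Correcting the raw count gives 2965 − 17 + 16 = 2964 true laminae.
At 3 years per lamina, 2964 × 3 = 8892 years.
Mean rate = 258.4 mm / 8892 years ≈ 0.029 mm/year.

0.029 mm/year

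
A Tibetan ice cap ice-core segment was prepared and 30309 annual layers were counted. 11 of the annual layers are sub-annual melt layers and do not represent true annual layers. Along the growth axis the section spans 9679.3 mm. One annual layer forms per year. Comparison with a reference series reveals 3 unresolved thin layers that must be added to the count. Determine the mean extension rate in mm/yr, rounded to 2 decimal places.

Adjusted count: 30309 − 11 + 3 = 30301 annual layers.
9679.3 mm over 30301 years gives 9679.3 / 30301 ≈ 0.32 mm/yr.

0.32 mm/yr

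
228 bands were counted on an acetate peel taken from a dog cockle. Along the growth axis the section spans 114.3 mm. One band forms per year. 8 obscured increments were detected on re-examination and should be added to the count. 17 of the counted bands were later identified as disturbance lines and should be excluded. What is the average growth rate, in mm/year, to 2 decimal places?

0.52 mm/year

True band count = 228 − 17 + 8 = 219.
Extension rate ≈ 114.3 / 219 = 0.52 mm/year.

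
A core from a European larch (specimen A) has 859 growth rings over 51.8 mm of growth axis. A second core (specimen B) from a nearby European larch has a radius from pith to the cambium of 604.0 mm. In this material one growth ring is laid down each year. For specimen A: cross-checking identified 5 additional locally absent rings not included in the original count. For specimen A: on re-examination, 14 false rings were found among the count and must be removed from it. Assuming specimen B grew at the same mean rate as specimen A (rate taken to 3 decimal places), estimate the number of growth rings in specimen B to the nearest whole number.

Specimen A: after corrections the count is 859 − 14 + 5 = 850 growth rings.
A: Mean rate = 51.8 mm / 850 years ≈ 0.061 mm/year.
B spans 604.0 / 0.061 = 9901.64 years ≈ 9902 growth rings.

9902 growth rings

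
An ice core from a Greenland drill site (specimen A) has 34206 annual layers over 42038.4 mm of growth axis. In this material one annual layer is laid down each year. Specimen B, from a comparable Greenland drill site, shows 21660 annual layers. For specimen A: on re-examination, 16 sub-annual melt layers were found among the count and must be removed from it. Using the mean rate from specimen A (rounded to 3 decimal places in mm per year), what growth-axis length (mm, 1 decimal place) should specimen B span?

Specimen A: adjusted count: 34206 − 16 = 34190 annual layers.
A: Mean rate = 42038.4 mm / 34190 years ≈ 1.230 mm per year.
B's length ≈ 1.230 × 21660 = 26641.8 mm.

26641.8 mm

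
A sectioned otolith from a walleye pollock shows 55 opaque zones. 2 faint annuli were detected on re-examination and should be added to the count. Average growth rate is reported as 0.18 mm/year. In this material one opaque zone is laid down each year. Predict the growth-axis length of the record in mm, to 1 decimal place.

Adjusted count: 55 + 2 = 57 opaque zones.
Length ≈ 0.18 × 57 = 10.3 mm.

10.3 mm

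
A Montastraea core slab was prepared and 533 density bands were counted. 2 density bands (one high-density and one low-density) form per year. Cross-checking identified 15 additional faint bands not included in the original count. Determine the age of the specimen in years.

Correcting the raw count gives 533 + 15 = 548 true density bands.
548 density bands at 2 per year is 548 / 2 = 274 years.

274 years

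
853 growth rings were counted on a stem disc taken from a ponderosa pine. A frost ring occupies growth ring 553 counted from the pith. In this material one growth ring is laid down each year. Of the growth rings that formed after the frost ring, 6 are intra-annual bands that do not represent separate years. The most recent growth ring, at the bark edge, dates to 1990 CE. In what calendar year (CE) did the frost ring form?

Between growth ring 553 and the bark edge there are 853 − 553 = 300 growth rings.
Removing the 6 false growth rings leaves 300 − 6 = 294 true growth rings beyond the frost ring.
Counting back 294 years from 1990 CE places the frost ring in 1990 − 294 = 1696 CE.

1696 CE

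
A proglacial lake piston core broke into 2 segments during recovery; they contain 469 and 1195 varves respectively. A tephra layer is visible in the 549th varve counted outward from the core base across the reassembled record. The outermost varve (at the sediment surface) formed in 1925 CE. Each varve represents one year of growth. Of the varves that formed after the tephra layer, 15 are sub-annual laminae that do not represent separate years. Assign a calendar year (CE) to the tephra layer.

825 CE

Total varves = 469 + 1195 = 1664.
The tephra layer sits at varve 549 from the core base, so 1664 − 549 = 1115 varves formed after it.
Removing the 15 false varves leaves 1115 − 15 = 1100 true varves beyond the tephra layer.
Counting back 1100 years from 1925 CE places the tephra layer in 1925 − 1100 = 825 CE.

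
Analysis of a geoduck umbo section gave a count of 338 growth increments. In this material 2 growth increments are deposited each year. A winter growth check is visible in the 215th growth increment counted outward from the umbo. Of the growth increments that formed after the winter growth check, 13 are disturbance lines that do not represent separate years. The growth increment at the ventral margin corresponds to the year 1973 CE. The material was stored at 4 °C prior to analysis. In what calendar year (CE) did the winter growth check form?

Between growth increment 215 and the ventral margin there are 338 − 215 = 123 growth increments.
123 − 13 false = 110 true growth increments after the winter growth check.
With 2 growth increments per year, 110 / 2 = 55 years.
Counting back 55 years from 1973 CE places the winter growth check in 1973 − 55 = 1918 CE.

1918 CE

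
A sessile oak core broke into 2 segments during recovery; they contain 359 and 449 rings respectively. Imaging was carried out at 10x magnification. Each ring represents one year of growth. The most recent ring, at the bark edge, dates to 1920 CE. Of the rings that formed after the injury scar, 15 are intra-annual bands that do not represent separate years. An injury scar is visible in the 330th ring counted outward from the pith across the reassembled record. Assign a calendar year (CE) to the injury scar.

1457 CE

Total rings = 359 + 449 = 808.
Between ring 330 and the bark edge there are 808 − 330 = 478 rings.
478 − 15 false = 463 true rings after the injury scar.
Counting back 463 years from 1920 CE places the injury scar in 1920 − 463 = 1457 CE.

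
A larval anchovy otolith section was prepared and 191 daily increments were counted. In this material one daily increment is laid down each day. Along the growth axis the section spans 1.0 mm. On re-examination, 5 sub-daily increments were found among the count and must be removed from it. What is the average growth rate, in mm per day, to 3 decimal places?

0.005 mm per day

True daily increment count = 191 − 5 = 186.
Mean rate = 1.0 mm / 186 days ≈ 0.005 mm per day.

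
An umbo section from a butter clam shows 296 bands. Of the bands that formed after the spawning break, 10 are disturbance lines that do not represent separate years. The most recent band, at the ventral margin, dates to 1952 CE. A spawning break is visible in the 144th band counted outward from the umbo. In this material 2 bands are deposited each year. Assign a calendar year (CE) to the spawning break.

1881 CE

296 − 144 = 152 bands lie beyond the spawning break toward the ventral margin.
Removing the 10 false bands leaves 152 − 10 = 142 true bands beyond the spawning break.
With 2 bands per year, 142 / 2 = 71 years.
1952 − 71 = 1881 CE.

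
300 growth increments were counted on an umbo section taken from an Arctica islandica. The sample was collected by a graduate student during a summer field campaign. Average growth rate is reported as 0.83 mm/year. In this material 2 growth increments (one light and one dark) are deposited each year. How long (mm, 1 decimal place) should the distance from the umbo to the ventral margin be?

124.5 mm

300 growth increments at 2 per year is 300 / 2 = 150 years.
150 years at 0.83 mm/year gives 0.83 × 150 = 124.5 mm.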